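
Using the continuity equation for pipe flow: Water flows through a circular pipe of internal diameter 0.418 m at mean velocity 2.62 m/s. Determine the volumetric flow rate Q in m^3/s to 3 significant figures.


Approach: apply the continuity equation for pipe flow, Q = A * v with A = pi*(D/2)^2.
A = pi*(0.418/2)^2 = 0.13723 m^2
Q = 0.13723 * 2.62 = 0.360 m^3/s
Therefore the volumetric flow rate Q = 0.360 m^3/s.


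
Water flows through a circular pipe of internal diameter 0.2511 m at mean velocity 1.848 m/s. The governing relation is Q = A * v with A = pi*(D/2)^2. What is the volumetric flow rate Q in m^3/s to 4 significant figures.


A = pi*(0.2511/2)^2 = 0.0495203 m^2
Q = 0.0495203 * 1.848 = 0.09151 m^3/s
Therefore the volumetric flow rate Q = 0.09151 m^3/s.


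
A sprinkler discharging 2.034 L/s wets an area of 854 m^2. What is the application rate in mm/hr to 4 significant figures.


Approach: apply the application rate relation, rate = (Q/A)*3600.
rate = (2.034 / 854) * 3600 = 8.574 mm/hr
Therefore the application rate = 8.574 mm/hr.


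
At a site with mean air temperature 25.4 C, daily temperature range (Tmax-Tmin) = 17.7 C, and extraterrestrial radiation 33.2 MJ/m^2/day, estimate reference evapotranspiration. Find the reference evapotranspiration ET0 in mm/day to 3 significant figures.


Approach: apply the Hargreaves-Samani method, ET0 = 0.0023*(Tmean+17.8)*sqrt(Tmax-Tmin)*0.408*Ra.
ET0 = 0.0023*(25.4+17.8)*sqrt(17.7)*0.408*33.2 = 5.66 mm/day
Therefore the reference evapotranspiration ET0 = 5.66 mm/day.


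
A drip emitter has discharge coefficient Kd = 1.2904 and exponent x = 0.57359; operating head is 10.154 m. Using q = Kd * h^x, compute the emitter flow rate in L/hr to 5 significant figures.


q = 1.2904 * 10.154^0.57359 = 4.8766 L/hr
Therefore the emitter flow rate = 4.8766 L/hr.


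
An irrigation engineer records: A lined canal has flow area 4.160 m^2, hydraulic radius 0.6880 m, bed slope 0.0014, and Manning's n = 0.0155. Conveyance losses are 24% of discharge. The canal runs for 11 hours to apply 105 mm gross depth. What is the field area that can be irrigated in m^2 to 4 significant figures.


Approach: apply Manning's equation with a conveyance and depth budget, Q = (1/n)*A*R^(2/3)*S^(1/2); Q_field = Q*(1-loss); Area = Q_field*t/(d/1000).
Step 1 — canal discharge (Manning's equation):
  Q = (1/0.0155) * 4.160 * 0.6880^(2/3) * 0.0014^(1/2) = 7.82621 m^3/s
Step 2 — delivered flow: Q_field = 7.82621*(1 - 24/100) = 5.94792 m^3/s
Step 3 — volume delivered: V = 5.94792 * 11*3600 = 235537 m^3
Step 4 — area served: A = V / (depth/1000) = 235537 / 0.105 = 2243000 m^2
Therefore the field area that can be irrigated = 2243000 m^2.


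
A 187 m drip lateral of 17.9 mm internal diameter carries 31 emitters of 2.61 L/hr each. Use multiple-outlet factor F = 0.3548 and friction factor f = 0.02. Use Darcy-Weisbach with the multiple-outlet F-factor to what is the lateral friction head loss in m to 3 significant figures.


Approach: apply Darcy-Weisbach with the multiple-outlet F-factor, Q = n*q/(3600*1000) m^3/s; v = Q/A; hf = F*f*(L/D)*(v^2/(2g)).
Q = 31*2.61/(3600*1000) = 2.2475e-05 m^3/s
A = pi*(17.9e-3/2)^2 = 2.5165e-04 m^2, so v = Q/A = 0.089311 m/s
hf = 0.3548*0.02*(187/0.0179)*(0.089311^2/(2*9.81)) = 0.0301 m
Therefore the lateral friction head loss = 0.0301 m.


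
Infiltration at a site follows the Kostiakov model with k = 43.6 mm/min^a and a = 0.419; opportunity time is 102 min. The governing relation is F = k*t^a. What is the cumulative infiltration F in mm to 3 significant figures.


F = 43.6 * 102^0.419 = 303 mm
Therefore the cumulative infiltration F = 303 mm.


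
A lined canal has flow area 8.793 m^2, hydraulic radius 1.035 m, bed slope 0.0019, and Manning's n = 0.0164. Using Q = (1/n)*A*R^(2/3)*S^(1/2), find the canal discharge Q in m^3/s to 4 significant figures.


Q = (1/0.0164) * 8.793 * 1.035^(2/3) * 0.0019^(1/2) = 23.91 m^3/s
Therefore the canal discharge Q = 23.91 m^3/s.


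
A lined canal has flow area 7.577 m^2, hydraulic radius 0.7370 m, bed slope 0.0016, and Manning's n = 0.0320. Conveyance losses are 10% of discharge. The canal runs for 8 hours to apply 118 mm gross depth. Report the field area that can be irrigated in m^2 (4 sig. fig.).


Approach: apply Manning's equation with a conveyance and depth budget, Q = (1/n)*A*R^(2/3)*S^(1/2); Q_field = Q*(1-loss); Area = Q_field*t/(d/1000).
Step 1 — canal discharge (Manning's equation):
  Q = (1/0.0320) * 7.577 * 0.7370^(2/3) * 0.0016^(1/2) = 7.72774 m^3/s
Step 2 — delivered flow: Q_field = 7.72774*(1 - 10/100) = 6.95496 m^3/s
Step 3 — volume delivered: V = 6.95496 * 8*3600 = 200303 m^3
Step 4 — area served: A = V / (depth/1000) = 200303 / 0.118 = 1697000 m^2
Therefore the field area that can be irrigated = 1697000 m^2.


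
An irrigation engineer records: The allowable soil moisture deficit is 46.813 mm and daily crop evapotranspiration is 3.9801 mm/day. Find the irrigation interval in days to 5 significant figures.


Approach: apply the irrigation interval relation, interval = SMD / ETc.
interval = 46.813 / 3.9801 = 11.762 days
Therefore the irrigation interval = 11.762 days.


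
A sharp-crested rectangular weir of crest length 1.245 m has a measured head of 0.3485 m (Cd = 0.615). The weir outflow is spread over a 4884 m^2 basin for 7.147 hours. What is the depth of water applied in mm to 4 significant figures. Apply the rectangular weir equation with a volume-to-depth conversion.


Approach: apply the rectangular weir equation with a volume-to-depth conversion, Q = (2/3)*Cd*L*sqrt(2g)*H^1.5; d = Q*t/A * 1000.
Step 1 — weir discharge:
  Q = (2/3)*0.615*1.245*sqrt(2*9.81)*0.3485^1.5 = 0.465165 m^3/s
Step 2 — volume: V = 0.465165 * 7.147*3600 = 11968.3 m^3
Step 3 — depth: d = V/A * 1000 = 11968.3/4884 * 1000 = 2451 mm
Therefore the depth of water applied = 2451 mm.


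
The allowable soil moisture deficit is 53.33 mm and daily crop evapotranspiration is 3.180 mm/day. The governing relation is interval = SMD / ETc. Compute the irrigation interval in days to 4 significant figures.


interval = 53.33 / 3.180 = 16.77 days
Therefore the irrigation interval = 16.77 days.


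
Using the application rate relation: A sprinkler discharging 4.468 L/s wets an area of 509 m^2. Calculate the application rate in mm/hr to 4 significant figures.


Approach: apply the application rate relation, rate = (Q/A)*3600.
rate = (4.468 / 509) * 3600 = 31.60 mm/hr
Therefore the application rate = 31.60 mm/hr.


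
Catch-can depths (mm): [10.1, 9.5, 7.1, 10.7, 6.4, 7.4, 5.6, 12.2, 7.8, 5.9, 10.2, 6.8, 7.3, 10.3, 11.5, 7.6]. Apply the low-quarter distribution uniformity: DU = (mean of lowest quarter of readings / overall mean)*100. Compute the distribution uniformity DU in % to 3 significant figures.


sorted lowest 4 of 16: [5.6, 5.9, 6.4, 6.8] -> mean = 6.1750 mm
overall mean = 8.5250 mm
DU = (6.1750/8.5250)*100 = 72.4 %
Therefore the distribution uniformity DU = 72.4 %.


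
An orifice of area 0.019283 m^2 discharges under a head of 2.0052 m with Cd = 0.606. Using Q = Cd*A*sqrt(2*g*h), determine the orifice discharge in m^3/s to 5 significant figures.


Q = 0.606 * 0.019283 * sqrt(2*9.81*2.0052) = 0.073295 m^3/s
Therefore the orifice discharge = 0.073295 m^3/s.


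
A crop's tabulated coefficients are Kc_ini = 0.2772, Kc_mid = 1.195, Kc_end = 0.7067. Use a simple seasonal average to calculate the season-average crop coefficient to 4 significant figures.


Approach: apply a simple seasonal average, Kc_avg = (Kc_ini + Kc_mid + Kc_end)/3.
Kc_avg = (0.2772 + 1.195 + 0.7067)/3 = 0.7263
Therefore the season-average crop coefficient = 0.7263.


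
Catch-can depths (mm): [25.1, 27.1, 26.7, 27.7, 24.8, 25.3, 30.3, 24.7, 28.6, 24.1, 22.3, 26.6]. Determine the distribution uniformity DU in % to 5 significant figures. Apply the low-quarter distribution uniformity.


Approach: apply the low-quarter distribution uniformity, DU = (mean of lowest quarter of readings / overall mean)*100.
sorted lowest 3 of 12: [22.3, 24.1, 24.7] -> mean = 23.70000 mm
overall mean = 26.10833 mm
DU = (23.70000/26.10833)*100 = 90.776 %
Therefore the distribution uniformity DU = 90.776 %.


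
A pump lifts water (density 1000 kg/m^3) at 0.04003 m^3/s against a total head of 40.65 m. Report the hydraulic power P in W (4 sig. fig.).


Approach: apply the hydraulic power relation, P = rho*g*Q*H.
P = 1000 * 9.81 * 0.04003 * 40.65 = 15960 W
Therefore the hydraulic power P = 15960 W.


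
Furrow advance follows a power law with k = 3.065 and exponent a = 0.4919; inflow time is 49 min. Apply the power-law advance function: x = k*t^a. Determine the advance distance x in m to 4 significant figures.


x = 3.065 * 49^0.4919 = 20.79 m
Therefore the advance distance x = 20.79 m.


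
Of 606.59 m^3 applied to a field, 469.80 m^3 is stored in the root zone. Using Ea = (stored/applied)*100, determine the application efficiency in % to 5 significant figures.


Ea = (469.80/606.59)*100 = 77.449 %
Therefore the application efficiency = 77.449 %.


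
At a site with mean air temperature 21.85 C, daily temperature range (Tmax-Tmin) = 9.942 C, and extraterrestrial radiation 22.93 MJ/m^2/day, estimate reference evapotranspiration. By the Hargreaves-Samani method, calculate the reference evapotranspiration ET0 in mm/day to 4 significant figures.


Approach: apply the Hargreaves-Samani method, ET0 = 0.0023*(Tmean+17.8)*sqrt(Tmax-Tmin)*0.408*Ra.
ET0 = 0.0023*(21.85+17.8)*sqrt(9.942)*0.408*22.93 = 2.690 mm/day
Therefore the reference evapotranspiration ET0 = 2.690 mm/day.


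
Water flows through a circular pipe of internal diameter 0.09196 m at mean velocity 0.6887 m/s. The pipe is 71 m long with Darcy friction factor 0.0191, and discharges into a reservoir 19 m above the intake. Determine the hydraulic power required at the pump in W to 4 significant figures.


Approach: apply continuity + Darcy-Weisbach + hydraulic power, Q = A*v; hf = f*(L/D)*(v^2/(2g)); H = static + hf; P = rho*g*Q*H.
Step 1 — flow rate (continuity, Q = A*v):
  A = pi*(0.09196/2)^2 = 0.00664183 m^2
  Q = 0.00664183 * 0.6887 = 0.00457423 m^3/s
Step 2 — friction head loss (Darcy-Weisbach):
  hf = 0.0191 * (71/0.09196) * (0.6887^2 / (2*9.81))
  hf = 0.356495 m
Step 3 — total head: H = 19 + 0.356495 = 19.3565 m
Step 4 — hydraulic power (P = rho*g*Q*H):
  P = 1000 * 9.81 * 0.00457423 * 19.3565 = 868.6 W
Therefore the hydraulic power required at the pump = 868.6 W.


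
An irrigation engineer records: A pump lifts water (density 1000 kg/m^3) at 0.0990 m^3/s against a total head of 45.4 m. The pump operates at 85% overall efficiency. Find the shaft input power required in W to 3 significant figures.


Approach: apply hydraulic power then efficiency conversion, P = rho*g*Q*H; P_in = P/eta.
Step 1 — hydraulic power (P = rho*g*Q*H):
  P = 1000 * 9.81 * 0.0990 * 45.4 = 44092 W
Step 2 — input power: P_in = P/eta = 44092 / 0.85 = 51900 W
Therefore the shaft input power required = 51900 W.


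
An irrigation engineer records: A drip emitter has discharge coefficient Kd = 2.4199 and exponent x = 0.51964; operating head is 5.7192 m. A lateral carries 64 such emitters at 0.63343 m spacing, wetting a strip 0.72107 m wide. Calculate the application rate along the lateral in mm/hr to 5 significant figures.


Approach: apply the emitter equation with a lateral mass balance, q = Kd*h^x; Q = n*q; rate = Q/(n*spacing*width).
Step 1 — single emitter flow (q = Kd*h^x):
  q = 2.4199 * 5.7192^0.51964 = 5.988791 L/hr
Step 2 — total lateral flow: Q = 64 * 5.988791 = 383.2826 L/hr
Step 3 — wetted area: A = 64 * 0.63343 * 0.72107 = 29.23183 m^2
Step 4 — application rate: Q/A = 383.2826/29.23183 = 13.112 mm/hr
Therefore the application rate along the lateral = 13.112 mm/hr.


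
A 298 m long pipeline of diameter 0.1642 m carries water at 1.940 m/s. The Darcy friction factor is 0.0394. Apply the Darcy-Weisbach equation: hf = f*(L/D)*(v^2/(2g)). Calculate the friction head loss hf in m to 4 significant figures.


hf = 0.0394 * (298/0.1642) * (1.940^2 / (2*9.81))
hf = 13.72 m
Therefore the friction head loss hf = 13.72 m.


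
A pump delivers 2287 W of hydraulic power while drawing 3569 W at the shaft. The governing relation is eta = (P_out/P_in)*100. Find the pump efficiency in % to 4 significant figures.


eta = (2287 / 3569) * 100 = 64.08 %
Therefore the pump efficiency = 64.08 %.


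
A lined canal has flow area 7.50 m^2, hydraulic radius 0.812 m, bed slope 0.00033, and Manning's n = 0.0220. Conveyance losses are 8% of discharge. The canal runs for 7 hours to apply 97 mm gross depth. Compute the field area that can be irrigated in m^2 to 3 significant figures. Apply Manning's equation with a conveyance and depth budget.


Approach: apply Manning's equation with a conveyance and depth budget, Q = (1/n)*A*R^(2/3)*S^(1/2); Q_field = Q*(1-loss); Area = Q_field*t/(d/1000).
Step 1 — canal discharge (Manning's equation):
  Q = (1/0.0220) * 7.50 * 0.812^(2/3) * 0.00033^(1/2) = 5.3901 m^3/s
Step 2 — delivered flow: Q_field = 5.3901*(1 - 8/100) = 4.9589 m^3/s
Step 3 — volume delivered: V = 4.9589 * 7*3600 = 124960 m^3
Step 4 — area served: A = V / (depth/1000) = 124960 / 0.097 = 1290000 m^2
Therefore the field area that can be irrigated = 1290000 m^2.


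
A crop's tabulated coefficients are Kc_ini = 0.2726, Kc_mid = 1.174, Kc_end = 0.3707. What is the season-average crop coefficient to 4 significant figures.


Approach: apply a simple seasonal average, Kc_avg = (Kc_ini + Kc_mid + Kc_end)/3.
Kc_avg = (0.2726 + 1.174 + 0.3707)/3 = 0.6058
Therefore the season-average crop coefficient = 0.6058.


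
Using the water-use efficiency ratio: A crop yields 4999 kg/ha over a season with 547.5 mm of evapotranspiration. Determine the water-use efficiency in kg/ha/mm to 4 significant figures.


Approach: apply the water-use efficiency ratio, WUE = yield/ET.
WUE = 4999 / 547.5 = 9.131 kg/ha/mm
Therefore the water-use efficiency = 9.131 kg/ha/mm.


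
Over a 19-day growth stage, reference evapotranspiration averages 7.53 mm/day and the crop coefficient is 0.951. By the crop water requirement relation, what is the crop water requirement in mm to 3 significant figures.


Approach: apply the crop water requirement relation, CWR = ET0 * Kc * days.
CWR = 7.53 * 0.951 * 19 = 136 mm
Therefore the crop water requirement = 136 mm.


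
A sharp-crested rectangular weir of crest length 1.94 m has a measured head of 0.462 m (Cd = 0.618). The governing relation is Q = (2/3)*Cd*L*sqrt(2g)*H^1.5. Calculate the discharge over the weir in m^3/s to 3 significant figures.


Q = (2/3)*0.618*1.94*sqrt(2*9.81)*0.462^1.5 = 1.11 m^3/s
Therefore the discharge over the weir = 1.11 m^3/s.


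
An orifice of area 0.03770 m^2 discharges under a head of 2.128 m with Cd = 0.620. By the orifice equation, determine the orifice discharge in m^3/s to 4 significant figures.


Approach: apply the orifice equation, Q = Cd*A*sqrt(2*g*h).
Q = 0.620 * 0.03770 * sqrt(2*9.81*2.128) = 0.1510 m^3/s
Therefore the orifice discharge = 0.1510 m^3/s.


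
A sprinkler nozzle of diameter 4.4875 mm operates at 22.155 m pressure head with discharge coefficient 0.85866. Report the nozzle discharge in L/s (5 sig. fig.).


Approach: apply the orifice equation, Q = Cd*A*sqrt(2*g*h), A = pi*(d/2)^2.
A = pi*(4.4875e-3/2)^2 = 1.581608e-05 m^2
Q = 0.85866 * 1.581608e-05 * sqrt(2*9.81*22.155) * 1000 = 0.28314 L/s
Therefore the nozzle discharge = 0.28314 L/s.


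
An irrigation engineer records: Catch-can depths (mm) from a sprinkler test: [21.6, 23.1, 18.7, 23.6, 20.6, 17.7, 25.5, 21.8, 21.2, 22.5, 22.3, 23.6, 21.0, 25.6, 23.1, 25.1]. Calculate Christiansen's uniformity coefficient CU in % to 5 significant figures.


Approach: apply Christiansen's uniformity coefficient, CU = (1 - mean_abs_deviation/mean)*100.
mean = 22.31250 mm
mean |d_i - mean| = 1.700000 mm
CU = (1 - 1.700000/22.31250)*100 = 92.381 %
Therefore Christiansen's uniformity coefficient CU = 92.381 %.


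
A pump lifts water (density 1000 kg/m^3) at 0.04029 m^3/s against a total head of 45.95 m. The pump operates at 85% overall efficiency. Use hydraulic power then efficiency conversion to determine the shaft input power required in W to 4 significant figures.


Approach: apply hydraulic power then efficiency conversion, P = rho*g*Q*H; P_in = P/eta.
Step 1 — hydraulic power (P = rho*g*Q*H):
  P = 1000 * 9.81 * 0.04029 * 45.95 = 18161.5 W
Step 2 — input power: P_in = P/eta = 18161.5 / 0.85 = 21370 W
Therefore the shaft input power required = 21370 W.


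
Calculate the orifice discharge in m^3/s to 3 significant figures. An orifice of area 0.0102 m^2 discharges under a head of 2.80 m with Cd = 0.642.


Approach: apply the orifice equation, Q = Cd*A*sqrt(2*g*h).
Q = 0.642 * 0.0102 * sqrt(2*9.81*2.80) = 0.0485 m^3/s
Therefore the orifice discharge = 0.0485 m^3/s.


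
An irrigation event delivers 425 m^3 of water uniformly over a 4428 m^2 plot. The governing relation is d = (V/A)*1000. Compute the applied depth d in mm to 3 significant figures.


d = (425 / 4428) * 1000 = 96.0 mm
Therefore the applied depth d = 96.0 mm.


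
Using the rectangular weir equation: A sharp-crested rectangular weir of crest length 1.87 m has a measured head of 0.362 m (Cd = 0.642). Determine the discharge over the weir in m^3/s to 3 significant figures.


Approach: apply the rectangular weir equation, Q = (2/3)*Cd*L*sqrt(2g)*H^1.5.
Q = (2/3)*0.642*1.87*sqrt(2*9.81)*0.362^1.5 = 0.772 m^3/s
Therefore the discharge over the weir = 0.772 m^3/s.


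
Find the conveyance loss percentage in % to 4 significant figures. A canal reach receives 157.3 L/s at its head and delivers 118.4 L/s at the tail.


Approach: apply the conveyance loss ratio, loss% = ((Q_head - Q_tail)/Q_head)*100.
loss = ((157.3 - 118.4)/157.3)*100 = 24.73 %
Therefore the conveyance loss percentage = 24.73 %.


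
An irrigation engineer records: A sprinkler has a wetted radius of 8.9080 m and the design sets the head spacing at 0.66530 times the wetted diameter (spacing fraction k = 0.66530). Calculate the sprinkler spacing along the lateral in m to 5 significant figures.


Approach: apply the sprinkler spacing rule (spacing as a fraction of wetted diameter), S = k*(2*R).
S = 0.66530 * (2 * 8.9080) = 11.853 m
Therefore the sprinkler spacing along the lateral = 11.853 m.


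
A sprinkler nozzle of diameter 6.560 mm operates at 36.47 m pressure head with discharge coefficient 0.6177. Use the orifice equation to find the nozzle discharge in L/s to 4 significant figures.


Approach: apply the orifice equation, Q = Cd*A*sqrt(2*g*h), A = pi*(d/2)^2.
A = pi*(6.560e-3/2)^2 = 3.37985e-05 m^2
Q = 0.6177 * 3.37985e-05 * sqrt(2*9.81*36.47) * 1000 = 0.5585 L/s
Therefore the nozzle discharge = 0.5585 L/s.


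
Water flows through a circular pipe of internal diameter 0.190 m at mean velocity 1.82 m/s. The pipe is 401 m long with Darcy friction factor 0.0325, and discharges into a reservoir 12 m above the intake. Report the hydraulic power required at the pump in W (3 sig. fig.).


Approach: apply continuity + Darcy-Weisbach + hydraulic power, Q = A*v; hf = f*(L/D)*(v^2/(2g)); H = static + hf; P = rho*g*Q*H.
Step 1 — flow rate (continuity, Q = A*v):
  A = pi*(0.190/2)^2 = 0.028353 m^2
  Q = 0.028353 * 1.82 = 0.051602 m^3/s
Step 2 — friction head loss (Darcy-Weisbach):
  hf = 0.0325 * (401/0.190) * (1.82^2 / (2*9.81))
  hf = 11.580 m
Step 3 — total head: H = 12 + 11.580 = 23.580 m
Step 4 — hydraulic power (P = rho*g*Q*H):
  P = 1000 * 9.81 * 0.051602 * 23.580 = 11900 W
Therefore the hydraulic power required at the pump = 11900 W.


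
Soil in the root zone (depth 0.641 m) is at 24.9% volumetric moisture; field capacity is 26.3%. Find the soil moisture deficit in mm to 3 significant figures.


Approach: apply the soil moisture deficit relation, SMD = (FC - theta)/100 * depth * 1000.
SMD = (26.3 - 24.9)/100 * 0.641 * 1000 = 8.97 mm
Therefore the soil moisture deficit = 8.97 mm.


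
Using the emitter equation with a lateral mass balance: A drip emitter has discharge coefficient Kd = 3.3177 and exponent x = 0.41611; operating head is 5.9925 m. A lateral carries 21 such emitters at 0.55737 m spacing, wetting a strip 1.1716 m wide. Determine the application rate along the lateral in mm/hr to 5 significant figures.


Approach: apply the emitter equation with a lateral mass balance, q = Kd*h^x; Q = n*q; rate = Q/(n*spacing*width).
Step 1 — single emitter flow (q = Kd*h^x):
  q = 3.3177 * 5.9925^0.41611 = 6.988880 L/hr
Step 2 — total lateral flow: Q = 21 * 6.988880 = 146.7665 L/hr
Step 3 — wetted area: A = 21 * 0.55737 * 1.1716 = 13.71331 m^2
Step 4 — application rate: Q/A = 146.7665/13.71331 = 10.702 mm/hr
Therefore the application rate along the lateral = 10.702 mm/hr.


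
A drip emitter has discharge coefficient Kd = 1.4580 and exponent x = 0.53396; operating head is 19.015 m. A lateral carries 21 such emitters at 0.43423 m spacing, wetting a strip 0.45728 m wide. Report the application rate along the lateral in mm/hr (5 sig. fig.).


Approach: apply the emitter equation with a lateral mass balance, q = Kd*h^x; Q = n*q; rate = Q/(n*spacing*width).
Step 1 — single emitter flow (q = Kd*h^x):
  q = 1.4580 * 19.015^0.53396 = 7.026577 L/hr
Step 2 — total lateral flow: Q = 21 * 7.026577 = 147.5581 L/hr
Step 3 — wetted area: A = 21 * 0.43423 * 0.45728 = 4.169859 m^2
Step 4 — application rate: Q/A = 147.5581/4.169859 = 35.387 mm/hr
Therefore the application rate along the lateral = 35.387 mm/hr.


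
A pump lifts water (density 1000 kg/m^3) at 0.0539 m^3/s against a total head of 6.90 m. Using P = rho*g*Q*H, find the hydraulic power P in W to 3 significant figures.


P = 1000 * 9.81 * 0.0539 * 6.90 = 3650 W
Therefore the hydraulic power P = 3650 W.


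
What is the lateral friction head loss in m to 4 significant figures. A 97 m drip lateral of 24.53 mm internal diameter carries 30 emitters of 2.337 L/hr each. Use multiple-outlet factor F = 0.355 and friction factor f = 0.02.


Approach: apply Darcy-Weisbach with the multiple-outlet F-factor, Q = n*q/(3600*1000) m^3/s; v = Q/A; hf = F*f*(L/D)*(v^2/(2g)).
Q = 30*2.337/(3600*1000) = 1.94750e-05 m^3/s
A = pi*(24.53e-3/2)^2 = 4.72590e-04 m^2, so v = Q/A = 0.0412090 m/s
hf = 0.355*0.02*(97/0.02453)*(0.0412090^2/(2*9.81)) = 0.002430 m
Therefore the lateral friction head loss = 0.002430 m.


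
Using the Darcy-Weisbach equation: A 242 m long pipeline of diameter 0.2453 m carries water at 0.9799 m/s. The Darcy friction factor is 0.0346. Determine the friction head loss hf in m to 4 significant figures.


Approach: apply the Darcy-Weisbach equation, hf = f*(L/D)*(v^2/(2g)).
hf = 0.0346 * (242/0.2453) * (0.9799^2 / (2*9.81))
hf = 1.671 m
Therefore the friction head loss hf = 1.671 m.


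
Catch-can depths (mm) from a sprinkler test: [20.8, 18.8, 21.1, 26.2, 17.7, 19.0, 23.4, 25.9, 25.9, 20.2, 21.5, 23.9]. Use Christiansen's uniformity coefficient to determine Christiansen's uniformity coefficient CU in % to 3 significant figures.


Approach: apply Christiansen's uniformity coefficient, CU = (1 - mean_abs_deviation/mean)*100.
mean = 22.033 mm
mean |d_i - mean| = 2.5222 mm
CU = (1 - 2.5222/22.033)*100 = 88.6 %
Therefore Christiansen's uniformity coefficient CU = 88.6 %.


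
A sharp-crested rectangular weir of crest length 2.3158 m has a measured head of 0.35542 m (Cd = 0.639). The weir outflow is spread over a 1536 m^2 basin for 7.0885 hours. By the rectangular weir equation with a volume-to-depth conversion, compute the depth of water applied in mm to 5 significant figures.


Approach: apply the rectangular weir equation with a volume-to-depth conversion, Q = (2/3)*Cd*L*sqrt(2g)*H^1.5; d = Q*t/A * 1000.
Step 1 — weir discharge:
  Q = (2/3)*0.639*2.3158*sqrt(2*9.81)*0.35542^1.5 = 0.9259189 m^3/s
Step 2 — volume: V = 0.9259189 * 7.0885*3600 = 23628.15 m^3
Step 3 — depth: d = V/A * 1000 = 23628.15/1536 * 1000 = 15383 mm
Therefore the depth of water applied = 15383 mm.


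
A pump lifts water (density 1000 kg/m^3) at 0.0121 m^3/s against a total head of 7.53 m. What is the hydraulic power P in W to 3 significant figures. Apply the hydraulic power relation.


Approach: apply the hydraulic power relation, P = rho*g*Q*H.
P = 1000 * 9.81 * 0.0121 * 7.53 = 894 W
Therefore the hydraulic power P = 894 W.


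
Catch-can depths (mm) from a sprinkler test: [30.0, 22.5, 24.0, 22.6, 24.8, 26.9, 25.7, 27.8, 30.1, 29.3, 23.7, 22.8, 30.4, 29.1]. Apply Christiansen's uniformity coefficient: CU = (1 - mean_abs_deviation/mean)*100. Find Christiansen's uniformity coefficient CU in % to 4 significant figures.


mean = 26.4071 mm
mean |d_i - mean| = 2.67857 mm
CU = (1 - 2.67857/26.4071)*100 = 89.86 %
Therefore Christiansen's uniformity coefficient CU = 89.86 %.


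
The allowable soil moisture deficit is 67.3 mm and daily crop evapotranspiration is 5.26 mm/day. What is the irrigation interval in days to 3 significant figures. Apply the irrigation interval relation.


Approach: apply the irrigation interval relation, interval = SMD / ETc.
interval = 67.3 / 5.26 = 12.8 days
Therefore the irrigation interval = 12.8 days.


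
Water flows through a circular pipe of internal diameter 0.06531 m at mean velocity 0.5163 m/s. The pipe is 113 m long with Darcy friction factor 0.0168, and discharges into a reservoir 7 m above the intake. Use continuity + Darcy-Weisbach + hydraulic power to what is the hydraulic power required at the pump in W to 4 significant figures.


Approach: apply continuity + Darcy-Weisbach + hydraulic power, Q = A*v; hf = f*(L/D)*(v^2/(2g)); H = static + hf; P = rho*g*Q*H.
Step 1 — flow rate (continuity, Q = A*v):
  A = pi*(0.06531/2)^2 = 0.00335003 m^2
  Q = 0.00335003 * 0.5163 = 0.00172962 m^3/s
Step 2 — friction head loss (Darcy-Weisbach):
  hf = 0.0168 * (113/0.06531) * (0.5163^2 / (2*9.81))
  hf = 0.394924 m
Step 3 — total head: H = 7 + 0.394924 = 7.39492 m
Step 4 — hydraulic power (P = rho*g*Q*H):
  P = 1000 * 9.81 * 0.00172962 * 7.39492 = 125.5 W
Therefore the hydraulic power required at the pump = 125.5 W.


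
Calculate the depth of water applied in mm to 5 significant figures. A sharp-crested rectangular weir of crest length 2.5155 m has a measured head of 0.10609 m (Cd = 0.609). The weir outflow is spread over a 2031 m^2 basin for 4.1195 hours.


Approach: apply the rectangular weir equation with a volume-to-depth conversion, Q = (2/3)*Cd*L*sqrt(2g)*H^1.5; d = Q*t/A * 1000.
Step 1 — weir discharge:
  Q = (2/3)*0.609*2.5155*sqrt(2*9.81)*0.10609^1.5 = 0.1563189 m^3/s
Step 2 — volume: V = 0.1563189 * 4.1195*3600 = 2318.241 m^3
Step 3 — depth: d = V/A * 1000 = 2318.241/2031 * 1000 = 1141.4 mm
Therefore the depth of water applied = 1141.4 mm.


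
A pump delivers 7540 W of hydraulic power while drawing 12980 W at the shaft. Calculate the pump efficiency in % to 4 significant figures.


Approach: apply the efficiency ratio, eta = (P_out/P_in)*100.
eta = (7540 / 12980) * 100 = 58.09 %
Therefore the pump efficiency = 58.09 %.


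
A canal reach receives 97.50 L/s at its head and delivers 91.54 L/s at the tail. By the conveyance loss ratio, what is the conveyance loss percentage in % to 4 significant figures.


Approach: apply the conveyance loss ratio, loss% = ((Q_head - Q_tail)/Q_head)*100.
loss = ((97.50 - 91.54)/97.50)*100 = 6.113 %
Therefore the conveyance loss percentage = 6.113 %.


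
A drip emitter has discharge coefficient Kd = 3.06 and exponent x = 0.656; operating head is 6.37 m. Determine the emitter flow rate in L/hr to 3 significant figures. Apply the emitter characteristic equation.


Approach: apply the emitter characteristic equation, q = Kd * h^x.
q = 3.06 * 6.37^0.656 = 10.3 L/hr
Therefore the emitter flow rate = 10.3 L/hr.


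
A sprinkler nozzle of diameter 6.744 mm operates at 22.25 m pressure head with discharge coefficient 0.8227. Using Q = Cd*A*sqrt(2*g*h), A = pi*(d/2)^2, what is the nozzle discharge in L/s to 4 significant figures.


A = pi*(6.744e-3/2)^2 = 3.57211e-05 m^2
Q = 0.8227 * 3.57211e-05 * sqrt(2*9.81*22.25) * 1000 = 0.6140 L/s
Therefore the nozzle discharge = 0.6140 L/s.


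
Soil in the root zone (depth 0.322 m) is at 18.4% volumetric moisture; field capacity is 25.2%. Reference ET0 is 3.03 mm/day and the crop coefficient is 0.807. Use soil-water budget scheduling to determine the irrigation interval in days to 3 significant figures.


Approach: apply soil-water budget scheduling, SMD = (FC-theta)/100*depth*1000; ETc = ET0*Kc; interval = SMD/ETc.
Step 1 — soil moisture deficit:
  SMD = (25.2 - 18.4)/100 * 0.322 * 1000 = 21.896 mm
Step 2 — daily crop ET (ETc = ET0*Kc):
  ETc = 3.03 * 0.807 = 2.4452 mm/day
Step 3 — irrigation interval (SMD/ETc):
  interval = 21.896 / 2.4452 = 8.95 days
Therefore the irrigation interval = 8.95 days.


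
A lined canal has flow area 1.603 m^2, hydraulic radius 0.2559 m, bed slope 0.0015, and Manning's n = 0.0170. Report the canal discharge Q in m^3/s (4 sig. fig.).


Approach: apply Manning's equation, Q = (1/n)*A*R^(2/3)*S^(1/2).
Q = (1/0.0170) * 1.603 * 0.2559^(2/3) * 0.0015^(1/2) = 1.472 m^3/s
Therefore the canal discharge Q = 1.472 m^3/s.


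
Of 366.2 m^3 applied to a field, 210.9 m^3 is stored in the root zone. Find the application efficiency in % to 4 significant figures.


Approach: apply the application efficiency ratio, Ea = (stored/applied)*100.
Ea = (210.9/366.2)*100 = 57.59 %
Therefore the application efficiency = 57.59 %.


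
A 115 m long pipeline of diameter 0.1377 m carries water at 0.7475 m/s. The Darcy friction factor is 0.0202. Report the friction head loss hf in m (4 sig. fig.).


Approach: apply the Darcy-Weisbach equation, hf = f*(L/D)*(v^2/(2g)).
hf = 0.0202 * (115/0.1377) * (0.7475^2 / (2*9.81))
hf = 0.4804 m
Therefore the friction head loss hf = 0.4804 m.


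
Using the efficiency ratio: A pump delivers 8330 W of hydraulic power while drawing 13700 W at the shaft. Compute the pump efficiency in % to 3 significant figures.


Approach: apply the efficiency ratio, eta = (P_out/P_in)*100.
eta = (8330 / 13700) * 100 = 60.8 %
Therefore the pump efficiency = 60.8 %.


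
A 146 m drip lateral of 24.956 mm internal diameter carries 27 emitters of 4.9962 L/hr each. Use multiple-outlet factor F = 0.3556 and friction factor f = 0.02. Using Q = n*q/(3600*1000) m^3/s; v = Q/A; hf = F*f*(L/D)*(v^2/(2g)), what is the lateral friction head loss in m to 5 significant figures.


Q = 27*4.9962/(3600*1000) = 3.747150e-05 m^3/s
A = pi*(24.956e-3/2)^2 = 4.891475e-04 m^2, so v = Q/A = 0.07660573 m/s
hf = 0.3556*0.02*(146/0.024956)*(0.07660573^2/(2*9.81)) = 0.012445 m
Therefore the lateral friction head loss = 0.012445 m.


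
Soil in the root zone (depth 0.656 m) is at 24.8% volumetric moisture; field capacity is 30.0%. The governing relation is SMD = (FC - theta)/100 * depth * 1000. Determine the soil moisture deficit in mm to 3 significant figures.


SMD = (30.0 - 24.8)/100 * 0.656 * 1000 = 34.1 mm
Therefore the soil moisture deficit = 34.1 mm.


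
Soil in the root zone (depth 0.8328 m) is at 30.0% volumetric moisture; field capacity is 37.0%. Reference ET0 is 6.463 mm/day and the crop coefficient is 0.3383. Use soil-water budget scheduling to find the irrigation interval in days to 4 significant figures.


Approach: apply soil-water budget scheduling, SMD = (FC-theta)/100*depth*1000; ETc = ET0*Kc; interval = SMD/ETc.
Step 1 — soil moisture deficit:
  SMD = (37.0 - 30.0)/100 * 0.8328 * 1000 = 58.2960 mm
Step 2 — daily crop ET (ETc = ET0*Kc):
  ETc = 6.463 * 0.3383 = 2.18643 mm/day
Step 3 — irrigation interval (SMD/ETc):
  interval = 58.2960 / 2.18643 = 26.66 days
Therefore the irrigation interval = 26.66 days.


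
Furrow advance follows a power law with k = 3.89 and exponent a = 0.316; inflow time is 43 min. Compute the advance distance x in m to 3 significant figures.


Approach: apply the power-law advance function, x = k*t^a.
x = 3.89 * 43^0.316 = 12.8 m
Therefore the advance distance x = 12.8 m.


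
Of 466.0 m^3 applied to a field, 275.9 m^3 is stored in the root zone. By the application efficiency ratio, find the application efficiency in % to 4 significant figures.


Approach: apply the application efficiency ratio, Ea = (stored/applied)*100.
Ea = (275.9/466.0)*100 = 59.21 %
Therefore the application efficiency = 59.21 %.


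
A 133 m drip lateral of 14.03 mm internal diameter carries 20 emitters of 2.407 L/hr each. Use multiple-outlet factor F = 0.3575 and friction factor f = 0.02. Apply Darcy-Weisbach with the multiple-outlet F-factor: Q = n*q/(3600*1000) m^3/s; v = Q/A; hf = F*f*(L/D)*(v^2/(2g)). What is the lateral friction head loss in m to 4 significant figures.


Q = 20*2.407/(3600*1000) = 1.33722e-05 m^3/s
A = pi*(14.03e-3/2)^2 = 1.54598e-04 m^2, so v = Q/A = 0.0864965 m/s
hf = 0.3575*0.02*(133/0.01403)*(0.0864965^2/(2*9.81)) = 0.02585 m
Therefore the lateral friction head loss = 0.02585 m.


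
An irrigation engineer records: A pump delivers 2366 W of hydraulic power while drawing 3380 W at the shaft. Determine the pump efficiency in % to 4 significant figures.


Approach: apply the efficiency ratio, eta = (P_out/P_in)*100.
eta = (2366 / 3380) * 100 = 70.00 %
Therefore the pump efficiency = 70.00 %.


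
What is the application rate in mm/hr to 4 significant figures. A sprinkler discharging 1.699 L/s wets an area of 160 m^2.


Approach: apply the application rate relation, rate = (Q/A)*3600.
rate = (1.699 / 160) * 3600 = 38.23 mm/hr
Therefore the application rate = 38.23 mm/hr.


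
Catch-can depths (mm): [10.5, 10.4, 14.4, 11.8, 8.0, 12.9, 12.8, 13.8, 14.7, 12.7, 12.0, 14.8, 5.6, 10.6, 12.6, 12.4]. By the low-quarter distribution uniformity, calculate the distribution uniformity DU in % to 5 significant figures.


Approach: apply the low-quarter distribution uniformity, DU = (mean of lowest quarter of readings / overall mean)*100.
sorted lowest 4 of 16: [5.6, 8.0, 10.4, 10.5] -> mean = 8.625000 mm
overall mean = 11.87500 mm
DU = (8.625000/11.87500)*100 = 72.632 %
Therefore the distribution uniformity DU = 72.632 %.


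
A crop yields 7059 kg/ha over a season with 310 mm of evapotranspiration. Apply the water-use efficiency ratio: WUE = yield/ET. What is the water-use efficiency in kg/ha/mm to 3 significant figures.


WUE = 7059 / 310 = 22.8 kg/ha/mm
Therefore the water-use efficiency = 22.8 kg/ha/mm.


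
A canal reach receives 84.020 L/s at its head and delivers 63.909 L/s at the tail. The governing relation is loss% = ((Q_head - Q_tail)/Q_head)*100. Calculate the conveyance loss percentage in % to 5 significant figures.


loss = ((84.020 - 63.909)/84.020)*100 = 23.936 %
Therefore the conveyance loss percentage = 23.936 %.


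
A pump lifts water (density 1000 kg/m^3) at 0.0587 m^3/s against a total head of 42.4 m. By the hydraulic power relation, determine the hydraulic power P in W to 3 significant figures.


Approach: apply the hydraulic power relation, P = rho*g*Q*H.
P = 1000 * 9.81 * 0.0587 * 42.4 = 24400 W
Therefore the hydraulic power P = 24400 W.


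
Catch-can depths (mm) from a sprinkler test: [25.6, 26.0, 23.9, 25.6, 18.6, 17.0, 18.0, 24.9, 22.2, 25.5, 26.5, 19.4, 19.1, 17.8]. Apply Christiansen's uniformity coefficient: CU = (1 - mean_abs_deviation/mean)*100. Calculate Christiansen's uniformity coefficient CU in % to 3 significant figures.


mean = 22.150 mm
mean |d_i - mean| = 3.2857 mm
CU = (1 - 3.2857/22.150)*100 = 85.2 %
Therefore Christiansen's uniformity coefficient CU = 85.2 %.


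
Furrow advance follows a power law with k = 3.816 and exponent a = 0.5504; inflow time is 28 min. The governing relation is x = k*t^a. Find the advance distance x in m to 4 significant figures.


x = 3.816 * 28^0.5504 = 23.88 m
Therefore the advance distance x = 23.88 m.


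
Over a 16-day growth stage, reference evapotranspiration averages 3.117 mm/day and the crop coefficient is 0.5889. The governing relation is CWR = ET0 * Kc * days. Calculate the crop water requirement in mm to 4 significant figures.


CWR = 3.117 * 0.5889 * 16 = 29.37 mm
Therefore the crop water requirement = 29.37 mm.


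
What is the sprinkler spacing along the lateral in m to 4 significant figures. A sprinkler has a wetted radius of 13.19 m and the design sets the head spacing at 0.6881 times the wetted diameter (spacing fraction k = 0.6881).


Approach: apply the sprinkler spacing rule (spacing as a fraction of wetted diameter), S = k*(2*R).
S = 0.6881 * (2 * 13.19) = 18.15 m
Therefore the sprinkler spacing along the lateral = 18.15 m.


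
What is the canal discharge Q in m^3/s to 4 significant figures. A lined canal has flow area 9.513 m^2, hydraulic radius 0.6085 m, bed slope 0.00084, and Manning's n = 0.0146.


Approach: apply Manning's equation, Q = (1/n)*A*R^(2/3)*S^(1/2).
Q = (1/0.0146) * 9.513 * 0.6085^(2/3) * 0.00084^(1/2) = 13.56 m^3/s
Therefore the canal discharge Q = 13.56 m^3/s.


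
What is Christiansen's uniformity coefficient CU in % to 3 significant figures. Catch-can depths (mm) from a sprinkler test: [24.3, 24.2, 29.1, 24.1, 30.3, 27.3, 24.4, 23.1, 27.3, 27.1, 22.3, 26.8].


Approach: apply Christiansen's uniformity coefficient, CU = (1 - mean_abs_deviation/mean)*100.
mean = 25.858 mm
mean |d_i - mean| = 2.1250 mm
CU = (1 - 2.1250/25.858)*100 = 91.8 %
Therefore Christiansen's uniformity coefficient CU = 91.8 %.


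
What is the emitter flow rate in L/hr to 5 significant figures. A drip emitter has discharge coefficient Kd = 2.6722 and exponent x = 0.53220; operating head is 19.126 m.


Approach: apply the emitter characteristic equation, q = Kd * h^x.
q = 2.6722 * 19.126^0.53220 = 12.851 L/hr
Therefore the emitter flow rate = 12.851 L/hr.


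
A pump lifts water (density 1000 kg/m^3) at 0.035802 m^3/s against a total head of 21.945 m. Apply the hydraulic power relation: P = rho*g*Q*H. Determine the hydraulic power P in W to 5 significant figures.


P = 1000 * 9.81 * 0.035802 * 21.945 = 7707.5 W
Therefore the hydraulic power P = 7707.5 W.


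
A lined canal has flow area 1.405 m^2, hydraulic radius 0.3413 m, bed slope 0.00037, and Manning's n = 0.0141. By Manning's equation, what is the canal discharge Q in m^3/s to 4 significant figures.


Approach: apply Manning's equation, Q = (1/n)*A*R^(2/3)*S^(1/2).
Q = (1/0.0141) * 1.405 * 0.3413^(2/3) * 0.00037^(1/2) = 0.9361 m^3/s
Therefore the canal discharge Q = 0.9361 m^3/s.


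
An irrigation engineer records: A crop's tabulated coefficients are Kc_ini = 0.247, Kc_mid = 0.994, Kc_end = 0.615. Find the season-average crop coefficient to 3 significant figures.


Approach: apply a simple seasonal average, Kc_avg = (Kc_ini + Kc_mid + Kc_end)/3.
Kc_avg = (0.247 + 0.994 + 0.615)/3 = 0.619
Therefore the season-average crop coefficient = 0.619.


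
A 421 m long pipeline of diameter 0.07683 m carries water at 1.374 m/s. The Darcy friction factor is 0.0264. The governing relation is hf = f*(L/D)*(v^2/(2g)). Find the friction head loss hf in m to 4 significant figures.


hf = 0.0264 * (421/0.07683) * (1.374^2 / (2*9.81))
hf = 13.92 m
Therefore the friction head loss hf = 13.92 m.


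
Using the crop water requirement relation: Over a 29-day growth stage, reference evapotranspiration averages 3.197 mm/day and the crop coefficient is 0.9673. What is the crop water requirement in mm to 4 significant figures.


Approach: apply the crop water requirement relation, CWR = ET0 * Kc * days.
CWR = 3.197 * 0.9673 * 29 = 89.68 mm
Therefore the crop water requirement = 89.68 mm.


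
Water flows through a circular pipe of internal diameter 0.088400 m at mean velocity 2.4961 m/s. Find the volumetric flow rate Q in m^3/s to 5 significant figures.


Approach: apply the continuity equation for pipe flow, Q = A * v with A = pi*(D/2)^2.
A = pi*(0.088400/2)^2 = 0.006137541 m^2
Q = 0.006137541 * 2.4961 = 0.015320 m^3/s
Therefore the volumetric flow rate Q = 0.015320 m^3/s.
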